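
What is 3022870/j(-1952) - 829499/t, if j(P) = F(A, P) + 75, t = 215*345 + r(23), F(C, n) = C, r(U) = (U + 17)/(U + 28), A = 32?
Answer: 11430884833507/404777255 ≈ 28240.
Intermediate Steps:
r(U) = (17 + U)/(28 + U)
t = 3782965/51 (t = 215*345 + (17 + 23)/(28 + 23) = 74175 + 40/51 = 3782965/51 ≈ 74176.)
j(P) = 107 (j(P) = 32 + 75 = 107)
3022870/j(-1952) - 829499/t = 3022870/107 - 829499/3782965/51 = 3022870*(1/107) - 829499*51/3782965 = 3022870/107 - 42304449/3782965 = 11430884833507/404777255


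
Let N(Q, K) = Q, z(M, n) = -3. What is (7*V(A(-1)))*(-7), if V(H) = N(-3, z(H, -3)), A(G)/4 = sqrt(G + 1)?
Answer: 147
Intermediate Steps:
A(G) = 4*sqrt(1 + G) (A(G) = 4*sqrt(G + 1) = 4*sqrt(1 + G))
V(H) = -3
(7*V(A(-1)))*(-7) = (7*(-3))*(-7) = -21*(-7) = 147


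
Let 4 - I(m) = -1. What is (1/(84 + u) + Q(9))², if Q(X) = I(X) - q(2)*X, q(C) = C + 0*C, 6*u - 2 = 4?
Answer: 1218816/7225 ≈ 168.69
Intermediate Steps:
u = 1 (u = ⅓ + (⅙)*4 = ⅓ + ⅔ = 1)
I(m) = 5 (I(m) = 4 - 1*(-1) = 4 + 1 = 5)
q(C) = C (q(C) = C + 0 = C)
Q(X) = 5 - 2*X
(1/(84 + u) + Q(9))² = (1/(84 + 1) + (5 - 2*9))² = (1/85 + (5 - 18))² = (1/85 - 13)² = (-1104/85)² = 1218816/7225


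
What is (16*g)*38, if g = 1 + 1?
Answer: 1216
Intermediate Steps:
g = 2
(16*g)*38 = (16*2)*38 = 32*38 = 1216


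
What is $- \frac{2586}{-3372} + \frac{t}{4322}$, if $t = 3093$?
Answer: $\frac{900262}{607241} \approx 1.4825$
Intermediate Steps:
$- \frac{2586}{-3372} + \frac{t}{4322} = - \frac{2586}{-3372} + \frac{3093}{4322} = \left(-2586\right) \left(- \frac{1}{3372}\right) + 3093 \cdot \frac{1}{4322} = \frac{431}{562} + \frac{3093}{4322} = \frac{900262}{607241}$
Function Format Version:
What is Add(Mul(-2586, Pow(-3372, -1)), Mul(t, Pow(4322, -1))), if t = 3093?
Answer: Rational(900262, 607241) ≈ 1.4825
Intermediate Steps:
Add(Mul(-2586, Pow(-3372, -1)), Mul(t, Pow(4322, -1))) = Add(Mul(-2586, Pow(-3372, -1)), Mul(3093, Pow(4322, -1))) = Add(Mul(-2586, Rational(-1, 3372)), Mul(3093, Rational(1, 4322))) = Add(Rational(431, 562), Rational(3093, 4322)) = Rational(900262, 607241)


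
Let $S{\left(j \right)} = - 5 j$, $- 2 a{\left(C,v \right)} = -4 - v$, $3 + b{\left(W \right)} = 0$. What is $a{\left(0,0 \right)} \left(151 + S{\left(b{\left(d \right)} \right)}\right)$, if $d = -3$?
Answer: $332$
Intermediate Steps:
$b{\left(W \right)} = -3$ ($b{\left(W \right)} = -3 + 0 = -3$)
$a{\left(C,v \right)} = 2 + \frac{v}{2}$ ($a{\left(C,v \right)} = - \frac{-4 - v}{2} = 2 + \frac{v}{2}$)
$a{\left(0,0 \right)} \left(151 + S{\left(b{\left(d \right)} \right)}\right) = \left(2 + \frac{1}{2} \cdot 0\right) \left(151 - -15\right) = \left(2 + 0\right) \left(151 + 15\right) = 2 \cdot 166 = 332$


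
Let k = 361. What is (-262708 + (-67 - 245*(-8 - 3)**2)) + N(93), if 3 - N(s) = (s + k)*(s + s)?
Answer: -376861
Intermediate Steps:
N(s) = 3 - 2*s*(361 + s) (N(s) = 3 - (s + 361)*(s + s) = 3 - (361 + s)*2*s = 3 - 2*s*(361 + s))
(-262708 + (-67 - 245*(-8 - 3)**2)) + N(93) = (-262708 + (-67 - 245*(-8 - 3)**2)) + (3 - 722*93 - 2*93**2) = (-262708 + (-67 - 245*(-11)**2)) + (3 - 67146 - 2*8649) = (-262708 + (-67 - 245*121)) + (3 - 67146 - 17298) = (-262708 + (-67 - 29645)) - 84441 = (-262708 - 29712) - 84441 = -292420 - 84441 = -376861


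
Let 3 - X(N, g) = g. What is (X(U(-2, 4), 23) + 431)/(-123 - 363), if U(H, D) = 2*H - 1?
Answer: -137/162 ≈ -0.84568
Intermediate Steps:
U(H, D) = -1 + 2*H
X(N, g) = 3 - g
(X(U(-2, 4), 23) + 431)/(-123 - 363) = ((3 - 1*23) + 431)/(-123 - 363) = ((3 - 23) + 431)/(-486) = (-20 + 431)*(-1/486) = 411*(-1/486) = -137/162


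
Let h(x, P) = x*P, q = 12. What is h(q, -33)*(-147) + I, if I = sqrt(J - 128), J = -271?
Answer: 58212 + I*sqrt(399) ≈ 58212.0 + 19.975*I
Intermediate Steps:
I = I*sqrt(399) (I = sqrt(-271 - 128) = sqrt(-399) = I*sqrt(399) ≈ 19.975*I)
h(x, P) = P*x
h(q, -33)*(-147) + I = -33*12*(-147) + I*sqrt(399) = -396*(-147) + I*sqrt(399) = 58212 + I*sqrt(399)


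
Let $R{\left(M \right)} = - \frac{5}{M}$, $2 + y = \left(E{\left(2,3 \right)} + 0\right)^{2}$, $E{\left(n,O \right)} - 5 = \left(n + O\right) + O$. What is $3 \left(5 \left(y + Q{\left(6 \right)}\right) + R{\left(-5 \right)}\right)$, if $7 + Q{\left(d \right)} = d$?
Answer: $2493$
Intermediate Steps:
$Q{\left(d \right)} = -7 + d$
$E{\left(n,O \right)} = 5 + n + 2 O$ ($E{\left(n,O \right)} = 5 + \left(\left(n + O\right) + O\right) = 5 + \left(\left(O + n\right) + O\right) = 5 + \left(n + 2 O\right) = 5 + n + 2 O$)
$y = 167$ ($y = -2 + \left(\left(5 + 2 + 2 \cdot 3\right) + 0\right)^{2} = -2 + \left(\left(5 + 2 + 6\right) + 0\right)^{2} = -2 + \left(13 + 0\right)^{2} = -2 + 13^{2} = -2 + 169 = 167$)
$3 \left(5 \left(y + Q{\left(6 \right)}\right) + R{\left(-5 \right)}\right) = 3 \left(5 \left(167 + \left(-7 + 6\right)\right) - \frac{5}{-5}\right) = 3 \left(5 \left(167 - 1\right) - -1\right) = 3 \left(5 \cdot 166 + 1\right) = 3 \left(830 + 1\right) = 3 \cdot 831 = 2493$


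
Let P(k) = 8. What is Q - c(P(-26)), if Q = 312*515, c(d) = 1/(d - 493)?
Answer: 77929801/485 ≈ 1.6068e+5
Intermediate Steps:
c(d) = 1/(-493 + d)
Q = 160680
Q - c(P(-26)) = 160680 - 1/(-493 + 8) = 160680 - 1/(-485) = 160680 - 1*(-1/485) = 160680 + 1/485 = 77929801/485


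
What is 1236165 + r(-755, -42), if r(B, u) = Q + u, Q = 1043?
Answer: 1237166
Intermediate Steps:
r(B, u) = 1043 + u
1236165 + r(-755, -42) = 1236165 + (1043 - 42) = 1236165 + 1001 = 1237166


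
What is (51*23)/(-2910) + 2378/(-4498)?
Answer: -2032689/2181530 ≈ -0.93177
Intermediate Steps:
(51*23)/(-2910) + 2378/(-4498) = 1173*(-1/2910) + 2378*(-1/4498) = -391/970 - 1189/2249 = -2032689/2181530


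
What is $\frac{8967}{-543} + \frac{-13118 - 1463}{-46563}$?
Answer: $- \frac{136537646}{8427903} \approx -16.201$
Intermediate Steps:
$\frac{8967}{-543} + \frac{-13118 - 1463}{-46563} = 8967 \left(- \frac{1}{543}\right) + \left(-13118 - 1463\right) \left(- \frac{1}{46563}\right) = - \frac{2989}{181} - - \frac{14581}{46563} = - \frac{2989}{181} + \frac{14581}{46563} = - \frac{136537646}{8427903}$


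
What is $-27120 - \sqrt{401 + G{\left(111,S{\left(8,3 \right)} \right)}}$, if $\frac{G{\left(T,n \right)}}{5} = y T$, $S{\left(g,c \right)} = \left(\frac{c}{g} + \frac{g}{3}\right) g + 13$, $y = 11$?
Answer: $-27120 - \sqrt{6506} \approx -27201.0$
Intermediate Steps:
$S{\left(g,c \right)} = 13 + g \left(\frac{g}{3} + \frac{c}{g}\right)$ ($S{\left(g,c \right)} = \left(\frac{c}{g} + g \frac{1}{3}\right) g + 13 = \left(\frac{c}{g} + \frac{g}{3}\right) g + 13 = \left(\frac{g}{3} + \frac{c}{g}\right) g + 13 = g \left(\frac{g}{3} + \frac{c}{g}\right) + 13 = 13 + g \left(\frac{g}{3} + \frac{c}{g}\right)$)
$G{\left(T,n \right)} = 55 T$ ($G{\left(T,n \right)} = 5 \cdot 11 T = 55 T$)
$-27120 - \sqrt{401 + G{\left(111,S{\left(8,3 \right)} \right)}} = -27120 - \sqrt{401 + 55 \cdot 111} = -27120 - \sqrt{401 + 6105} = -27120 - \sqrt{6506}$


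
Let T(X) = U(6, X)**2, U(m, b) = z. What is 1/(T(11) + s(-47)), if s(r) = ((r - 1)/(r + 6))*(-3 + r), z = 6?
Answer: -41/924 ≈ -0.044372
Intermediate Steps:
U(m, b) = 6
T(X) = 36 (T(X) = 6**2 = 36)
s(r) = (-1 + r)*(-3 + r)/(6 + r) (s(r) = ((-1 + r)/(6 + r))*(-3 + r) = (-1 + r)*(-3 + r)/(6 + r))
1/(T(11) + s(-47)) = 1/(36 + (3 + (-47)**2 - 4*(-47))/(6 - 47)) = 1/(36 + (3 + 2209 + 188)/(-41)) = 1/(36 - 1/41*2400) = 1/(36 - 2400/41) = 1/(-924/41) = -41/924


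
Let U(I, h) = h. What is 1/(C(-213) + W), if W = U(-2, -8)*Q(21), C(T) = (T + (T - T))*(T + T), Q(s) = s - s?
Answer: 1/90738 ≈ 1.1021e-5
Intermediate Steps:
Q(s) = 0
C(T) = 2*T² (C(T) = (T + 0)*(2*T) = T*(2*T) = 2*T²)
W = 0 (W = -8*0 = 0)
1/(C(-213) + W) = 1/(2*(-213)² + 0) = 1/(2*45369 + 0) = 1/(90738 + 0) = 1/90738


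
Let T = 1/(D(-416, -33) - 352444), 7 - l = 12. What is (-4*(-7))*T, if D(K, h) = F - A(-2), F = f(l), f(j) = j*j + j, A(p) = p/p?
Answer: -28/352425 ≈ -7.9449e-5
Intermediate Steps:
l = -5 (l = 7 - 1*12 = 7 - 12 = -5)
A(p) = 1
f(j) = j + j² (f(j) = j² + j = j + j²)
F = 20 (F = -5*(1 - 5) = -5*(-4) = 20)
D(K, h) = 19 (D(K, h) = 20 - 1*1 = 20 - 1 = 19)
T = -1/352425 (T = 1/(19 - 352444) = 1/(-352425) = -1/352425 ≈ -2.8375e-6)
(-4*(-7))*T = -4*(-7)*(-1/352425) = 28*(-1/352425) = -28/352425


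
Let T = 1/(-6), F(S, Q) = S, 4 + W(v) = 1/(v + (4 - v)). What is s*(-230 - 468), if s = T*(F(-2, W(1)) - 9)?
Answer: -3839/3 ≈ -1279.7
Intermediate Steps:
W(v) = -15/4 (W(v) = -4 + 1/(v + (4 - v)) = -4 + 1/4 = -4 + ¼ = -15/4)
T = -⅙ ≈ -0.16667
s = 11/6 (s = -(-2 - 9)/6 = -⅙*(-11) = 11/6 ≈ 1.8333)
s*(-230 - 468) = 11*(-230 - 468)/6 = (11/6)*(-698) = -3839/3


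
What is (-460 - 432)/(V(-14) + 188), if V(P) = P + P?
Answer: -223/40 ≈ -5.5750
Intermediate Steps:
V(P) = 2*P
(-460 - 432)/(V(-14) + 188) = (-460 - 432)/(2*(-14) + 188) = -892/(-28 + 188) = -892/160 = -892*1/160 = -223/40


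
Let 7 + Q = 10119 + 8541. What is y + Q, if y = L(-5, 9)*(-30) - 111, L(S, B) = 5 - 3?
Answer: 18482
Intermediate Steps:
L(S, B) = 2
Q = 18653 (Q = -7 + (10119 + 8541) = -7 + 18660 = 18653)
y = -171 (y = 2*(-30) - 111 = -60 - 111 = -171)
y + Q = -171 + 18653 = 18482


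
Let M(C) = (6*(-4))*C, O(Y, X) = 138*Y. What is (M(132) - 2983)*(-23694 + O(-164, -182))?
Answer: 284951226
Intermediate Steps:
M(C) = -24*C
(M(132) - 2983)*(-23694 + O(-164, -182)) = (-24*132 - 2983)*(-23694 + 138*(-164)) = (-3168 - 2983)*(-23694 - 22632) = -6151*(-46326) = 284951226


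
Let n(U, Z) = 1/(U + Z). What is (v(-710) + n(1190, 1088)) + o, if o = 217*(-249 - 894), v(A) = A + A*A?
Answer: 581707803/2278 ≈ 2.5536e+5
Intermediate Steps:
v(A) = A + A²
o = -248031 (o = 217*(-1143) = -248031)
(v(-710) + n(1190, 1088)) + o = (-710*(1 - 710) + 1/(1190 + 1088)) - 248031 = (-710*(-709) + 1/2278) - 248031 = (503390 + 1/2278) - 248031 = 1146722421/2278 - 248031 = 581707803/2278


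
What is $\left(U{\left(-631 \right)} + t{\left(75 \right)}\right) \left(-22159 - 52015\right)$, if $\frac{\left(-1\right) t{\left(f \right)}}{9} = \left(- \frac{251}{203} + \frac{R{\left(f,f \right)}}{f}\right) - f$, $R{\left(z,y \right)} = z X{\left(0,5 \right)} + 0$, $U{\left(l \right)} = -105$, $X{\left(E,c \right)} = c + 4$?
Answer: $- \frac{7530589524}{203} \approx -3.7097 \cdot 10^{7}$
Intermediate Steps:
$X{\left(E,c \right)} = 4 + c$
$R{\left(z,y \right)} = 9 z$ ($R{\left(z,y \right)} = z \left(4 + 5\right) + 0 = z 9 + 0 = 9 z + 0 = 9 z$)
$t{\left(f \right)} = - \frac{14184}{203} + 9 f$ ($t{\left(f \right)} = - 9 \left(\left(- \frac{251}{203} + \frac{9 f}{f}\right) - f\right) = - 9 \left(\left(\left(-251\right) \frac{1}{203} + 9\right) - f\right) = - 9 \left(\left(- \frac{251}{203} + 9\right) - f\right) = - 9 \left(\frac{1576}{203} - f\right) = - \frac{14184}{203} + 9 f$)
$\left(U{\left(-631 \right)} + t{\left(75 \right)}\right) \left(-22159 - 52015\right) = \left(-105 + \left(- \frac{14184}{203} + 9 \cdot 75\right)\right) \left(-22159 - 52015\right) = \left(-105 + \left(- \frac{14184}{203} + 675\right)\right) \left(-74174\right) = \left(-105 + \frac{122841}{203}\right) \left(-74174\right) = \frac{101526}{203} \left(-74174\right) = - \frac{7530589524}{203}$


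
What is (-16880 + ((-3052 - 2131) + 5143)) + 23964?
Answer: 7044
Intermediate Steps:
(-16880 + ((-3052 - 2131) + 5143)) + 23964 = (-16880 + (-5183 + 5143)) + 23964 = (-16880 - 40) + 23964 = -16920 + 23964 = 7044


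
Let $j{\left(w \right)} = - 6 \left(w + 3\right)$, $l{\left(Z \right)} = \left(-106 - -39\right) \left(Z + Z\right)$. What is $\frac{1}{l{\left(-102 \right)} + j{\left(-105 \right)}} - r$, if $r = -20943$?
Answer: $\frac{299066041}{14280} \approx 20943.0$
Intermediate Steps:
$l{\left(Z \right)} = - 134 Z$ ($l{\left(Z \right)} = \left(-106 + 39\right) 2 Z = - 67 \cdot 2 Z = - 134 Z$)
$j{\left(w \right)} = -18 - 6 w$ ($j{\left(w \right)} = - 6 \left(3 + w\right) = -18 - 6 w$)
$\frac{1}{l{\left(-102 \right)} + j{\left(-105 \right)}} - r = \frac{1}{\left(-134\right) \left(-102\right) - -612} - -20943 = \frac{1}{13668 + \left(-18 + 630\right)} + 20943 = \frac{1}{13668 + 612} + 20943 = \frac{1}{14280} + 20943 = \frac{299066041}{14280}$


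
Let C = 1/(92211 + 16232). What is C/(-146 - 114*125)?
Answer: -1/1561145428 ≈ -6.4056e-10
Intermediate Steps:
C = 1/108443 ≈ 9.2214e-6
C/(-146 - 114*125) = 1/(108443*(-146 - 114*125)) = 1/(108443*(-146 - 14250)) = (1/108443)/(-14396) = (1/108443)*(-1/14396) = -1/1561145428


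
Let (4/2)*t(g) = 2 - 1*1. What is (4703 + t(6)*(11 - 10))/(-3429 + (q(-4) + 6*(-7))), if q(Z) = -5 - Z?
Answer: -9407/6944 ≈ -1.3547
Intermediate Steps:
t(g) = 1/2 (t(g) = (2 - 1*1)/2 = (2 - 1)/2 = (1/2)*1 = 1/2)
(4703 + t(6)*(11 - 10))/(-3429 + (q(-4) + 6*(-7))) = (4703 + (11 - 10)/2)/(-3429 + ((-5 - 1*(-4)) + 6*(-7))) = (4703 + (1/2)*1)/(-3429 + ((-5 + 4) - 42)) = (4703 + 1/2)/(-3429 + (-1 - 42)) = 9407/(2*(-3429 - 43)) = (9407/2)/(-3472) = (9407/2)*(-1/3472) = -9407/6944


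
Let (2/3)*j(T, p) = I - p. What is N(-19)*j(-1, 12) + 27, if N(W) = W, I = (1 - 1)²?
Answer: 369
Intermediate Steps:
I = 0 (I = 0² = 0)
j(T, p) = -3*p/2 (j(T, p) = 3*(0 - p)/2 = 3*(-p)/2 = -3*p/2)
N(-19)*j(-1, 12) + 27 = -(-57)*12/2 + 27 = -19*(-18) + 27 = 342 + 27 = 369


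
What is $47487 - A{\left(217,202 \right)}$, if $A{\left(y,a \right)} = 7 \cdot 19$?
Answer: $47354$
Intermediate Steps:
$A{\left(y,a \right)} = 133$
$47487 - A{\left(217,202 \right)} = 47487 - 133 = 47354$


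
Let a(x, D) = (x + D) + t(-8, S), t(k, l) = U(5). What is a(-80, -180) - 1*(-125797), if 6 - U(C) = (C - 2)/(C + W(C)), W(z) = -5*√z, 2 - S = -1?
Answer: 2510863/20 + 3*√5/20 ≈ 1.2554e+5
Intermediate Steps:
S = 3 (S = 2 - 1*(-1) = 2 + 1 = 3)
U(C) = 6 - (-2 + C)/(C - 5*√C) (U(C) = 6 - (C - 2)/(C - 5*√C) = 6 - (-2 + C)/(C - 5*√C))
t(k, l) = (-27 + 30*√5)/(-5 + 5*√5) (t(k, l) = (-2 - 5*5 + 30*√5)/(-1*5 + 5*√5) = (-2 - 25 + 30*√5)/(-5 + 5*√5) = (-27 + 30*√5)/(-5 + 5*√5))
a(x, D) = 123/20 + D + x + 3*√5/20 (a(x, D) = (x + D) + (123/20 + 3*√5/20) = (D + x) + (123/20 + 3*√5/20) = 123/20 + D + x + 3*√5/20)
a(-80, -180) - 1*(-125797) = (123/20 - 180 - 80 + 3*√5/20) - 1*(-125797) = (-5077/20 + 3*√5/20) + 125797 = 2510863/20 + 3*√5/20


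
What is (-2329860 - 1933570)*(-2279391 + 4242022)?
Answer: -8367539884330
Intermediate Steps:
(-2329860 - 1933570)*(-2279391 + 4242022) = -4263430*1962631 = -8367539884330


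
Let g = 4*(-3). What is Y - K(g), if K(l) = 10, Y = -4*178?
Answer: -722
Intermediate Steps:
g = -12
Y = -712
Y - K(g) = -712 - 1*10 = -712 - 10 = -722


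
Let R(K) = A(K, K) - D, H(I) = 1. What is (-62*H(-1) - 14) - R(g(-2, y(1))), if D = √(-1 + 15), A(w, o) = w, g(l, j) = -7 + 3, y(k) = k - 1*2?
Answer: -72 + √14 ≈ -68.258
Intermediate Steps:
y(k) = -2 + k (y(k) = k - 2 = -2 + k)
g(l, j) = -4
D = √14 ≈ 3.7417
R(K) = K - √14
(-62*H(-1) - 14) - R(g(-2, y(1))) = (-62*1 - 14) - (-4 - √14) = (-62 - 14) + (4 + √14) = -76 + (4 + √14) = -72 + √14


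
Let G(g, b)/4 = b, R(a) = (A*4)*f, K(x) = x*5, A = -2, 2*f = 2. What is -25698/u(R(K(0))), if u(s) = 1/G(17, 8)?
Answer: -822336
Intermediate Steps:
f = 1 (f = (1/2)*2 = 1)
K(x) = 5*x
R(a) = -8 (R(a) = -2*4*1 = -8*1 = -8)
G(g, b) = 4*b
u(s) = 1/32 (u(s) = 1/(4*8) = 1/32)
-25698/u(R(K(0))) = -25698/1/32 = -25698*32 = -822336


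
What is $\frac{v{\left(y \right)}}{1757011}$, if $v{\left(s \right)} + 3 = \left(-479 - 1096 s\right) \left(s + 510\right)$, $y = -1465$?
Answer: $- \frac{1532928758}{1757011} \approx -872.46$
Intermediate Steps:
$v{\left(s \right)} = -3 + \left(-479 - 1096 s\right) \left(510 + s\right)$ ($v{\left(s \right)} = -3 + \left(-479 - 1096 s\right) \left(s + 510\right) = -3 + \left(-479 - 1096 s\right) \left(510 + s\right)$)
$\frac{v{\left(y \right)}}{1757011} = \frac{-244293 - -819578135 - 1096 \left(-1465\right)^{2}}{1757011} = \left(-244293 + 819578135 - 2352262600\right) \frac{1}{1757011} = \left(-1532928758\right) \frac{1}{1757011} = - \frac{1532928758}{1757011}$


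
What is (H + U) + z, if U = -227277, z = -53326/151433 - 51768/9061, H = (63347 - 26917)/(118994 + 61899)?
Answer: -56413768396422485493/248209510370809 ≈ -2.2728e+5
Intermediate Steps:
H = 36430/180893 ≈ 0.20139
z = -8322570430/1372134413 (z = -53326*1/151433 - 51768*1/9061 = -53326/151433 - 51768/9061 = -8322570430/1372134413 ≈ -6.0654)
(H + U) + z = (36430/180893 - 227277) - 8322570430/1372134413 = -41112781931/180893 - 8322570430/1372134413 = -56413768396422485493/248209510370809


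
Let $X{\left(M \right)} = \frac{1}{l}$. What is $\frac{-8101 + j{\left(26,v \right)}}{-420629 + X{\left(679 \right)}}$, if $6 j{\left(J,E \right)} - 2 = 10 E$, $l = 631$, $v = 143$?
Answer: $\frac{14883397}{796250694} \approx 0.018692$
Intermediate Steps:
$j{\left(J,E \right)} = \frac{1}{3} + \frac{5 E}{3}$ ($j{\left(J,E \right)} = \frac{1}{3} + \frac{10 E}{6} = \frac{1}{3} + \frac{5 E}{3}$)
$X{\left(M \right)} = \frac{1}{631}$
$\frac{-8101 + j{\left(26,v \right)}}{-420629 + X{\left(679 \right)}} = \frac{-8101 + \left(\frac{1}{3} + \frac{5}{3} \cdot 143\right)}{-420629 + \frac{1}{631}} = \frac{-8101 + \left(\frac{1}{3} + \frac{715}{3}\right)}{- \frac{265416898}{631}} = \left(-8101 + \frac{716}{3}\right) \left(- \frac{631}{265416898}\right) = \left(- \frac{23587}{3}\right) \left(- \frac{631}{265416898}\right) = \frac{14883397}{796250694}$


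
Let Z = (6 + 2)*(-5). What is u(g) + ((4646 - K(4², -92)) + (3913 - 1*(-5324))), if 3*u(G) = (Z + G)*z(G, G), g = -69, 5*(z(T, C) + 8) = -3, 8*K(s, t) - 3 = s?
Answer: 1703171/120 ≈ 14193.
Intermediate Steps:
K(s, t) = 3/8 + s/8
z(T, C) = -43/5 (z(T, C) = -8 + (⅕)*(-3) = -8 - ⅗ = -43/5)
Z = -40 (Z = 8*(-5) = -40)
u(G) = 344/3 - 43*G/15 (u(G) = ((-40 + G)*(-43/5))/3 = (344 - 43*G/5)/3 = 344/3 - 43*G/15)
u(g) + ((4646 - K(4², -92)) + (3913 - 1*(-5324))) = (344/3 - 43/15*(-69)) + ((4646 - (3/8 + (⅛)*4²)) + (3913 - 1*(-5324))) = (344/3 + 989/5) + ((4646 - (3/8 + (⅛)*16)) + (3913 + 5324)) = 4687/15 + ((4646 - (3/8 + 2)) + 9237) = 4687/15 + ((4646 - 1*19/8) + 9237) = 4687/15 + ((4646 - 19/8) + 9237) = 4687/15 + (37149/8 + 9237) = 4687/15 + 111045/8 = 1703171/120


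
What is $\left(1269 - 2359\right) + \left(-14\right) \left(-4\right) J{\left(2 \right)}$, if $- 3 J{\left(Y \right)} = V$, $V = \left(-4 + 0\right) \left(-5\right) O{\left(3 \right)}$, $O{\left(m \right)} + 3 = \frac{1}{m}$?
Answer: $- \frac{850}{9} \approx -94.444$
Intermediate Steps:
$O{\left(m \right)} = -3 + \frac{1}{m}$
$V = - \frac{160}{3}$ ($V = \left(-4 + 0\right) \left(-5\right) \left(-3 + \frac{1}{3}\right) = \left(-4\right) \left(-5\right) \left(-3 + \frac{1}{3}\right) = 20 \left(- \frac{8}{3}\right) = - \frac{160}{3} \approx -53.333$)
$J{\left(Y \right)} = \frac{160}{9}$ ($J{\left(Y \right)} = \left(- \frac{1}{3}\right) \left(- \frac{160}{3}\right) = \frac{160}{9}$)
$\left(1269 - 2359\right) + \left(-14\right) \left(-4\right) J{\left(2 \right)} = \left(1269 - 2359\right) + \left(-14\right) \left(-4\right) \frac{160}{9} = -1090 + 56 \cdot \frac{160}{9} = -1090 + \frac{8960}{9} = - \frac{850}{9}$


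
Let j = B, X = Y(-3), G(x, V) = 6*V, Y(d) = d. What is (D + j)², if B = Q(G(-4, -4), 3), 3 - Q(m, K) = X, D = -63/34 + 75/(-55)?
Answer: 1083681/139876 ≈ 7.7474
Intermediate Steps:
D = -1203/374 (D = -63*1/34 + 75*(-1/55) = -63/34 - 15/11 = -1203/374 ≈ -3.2166)
X = -3
Q(m, K) = 6 (Q(m, K) = 3 - 1*(-3) = 3 + 3 = 6)
B = 6
j = 6
(D + j)² = (-1203/374 + 6)² = (1041/374)² = 1083681/139876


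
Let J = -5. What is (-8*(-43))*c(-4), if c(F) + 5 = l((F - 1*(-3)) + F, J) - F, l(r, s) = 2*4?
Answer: 2408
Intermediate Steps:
l(r, s) = 8
c(F) = 3 - F (c(F) = -5 + (8 - F) = 3 - F)
(-8*(-43))*c(-4) = (-8*(-43))*(3 - 1*(-4)) = 344*(3 + 4) = 344*7 = 2408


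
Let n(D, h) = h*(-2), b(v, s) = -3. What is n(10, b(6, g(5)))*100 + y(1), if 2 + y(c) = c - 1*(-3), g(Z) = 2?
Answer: 602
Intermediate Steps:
n(D, h) = -2*h
y(c) = 1 + c (y(c) = -2 + (c - 1*(-3)) = -2 + (c + 3) = -2 + (3 + c) = 1 + c)
n(10, b(6, g(5)))*100 + y(1) = -2*(-3)*100 + (1 + 1) = 6*100 + 2 = 600 + 2 = 602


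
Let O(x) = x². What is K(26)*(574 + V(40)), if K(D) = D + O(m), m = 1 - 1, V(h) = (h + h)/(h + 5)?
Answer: 134732/9 ≈ 14970.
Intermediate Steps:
V(h) = 2*h/(5 + h) (V(h) = (2*h)/(5 + h) = 2*h/(5 + h))
m = 0
K(D) = D (K(D) = D + 0² = D + 0 = D)
K(26)*(574 + V(40)) = 26*(574 + 2*40/(5 + 40)) = 26*(574 + 2*40/45) = 26*(574 + 2*40*(1/45)) = 26*(574 + 16/9) = 26*(5182/9) = 134732/9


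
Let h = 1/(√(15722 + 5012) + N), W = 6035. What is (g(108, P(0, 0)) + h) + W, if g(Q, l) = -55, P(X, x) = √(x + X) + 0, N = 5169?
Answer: 159653010629/26697827 - √20734/26697827 ≈ 5980.0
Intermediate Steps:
h = 1/(5169 + √20734) (h = 1/(√(15722 + 5012) + 5169) = 1/(√20734 + 5169) = 1/(5169 + √20734) ≈ 0.00018822)
P(X, x) = √(X + x) (P(X, x) = √(X + x) + 0 = √(X + x))
(g(108, P(0, 0)) + h) + W = (-55 + (5169/26697827 - √20734/26697827)) + 6035 = (-1468375316/26697827 - √20734/26697827) + 6035 = 159653010629/26697827 - √20734/26697827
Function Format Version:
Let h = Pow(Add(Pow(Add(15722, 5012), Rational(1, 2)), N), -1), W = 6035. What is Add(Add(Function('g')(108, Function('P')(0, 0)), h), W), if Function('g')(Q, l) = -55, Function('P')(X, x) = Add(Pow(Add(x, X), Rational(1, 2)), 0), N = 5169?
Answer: Add(Rational(159653010629, 26697827), Mul(Rational(-1, 26697827), Pow(20734, Rational(1, 2)))) ≈ 5980.0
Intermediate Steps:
h = Pow(Add(5169, Pow(20734, Rational(1, 2))), -1) (h = Pow(Add(Pow(Add(15722, 5012), Rational(1, 2)), 5169), -1) = Pow(Add(Pow(20734, Rational(1, 2)), 5169), -1) = Pow(Add(5169, Pow(20734, Rational(1, 2))), -1) ≈ 0.00018822)
Function('P')(X, x) = Pow(Add(X, x), Rational(1, 2)) (Function('P')(X, x) = Add(Pow(Add(X, x), Rational(1, 2)), 0) = Pow(Add(X, x), Rational(1, 2)))
Add(Add(Function('g')(108, Function('P')(0, 0)), h), W) = Add(Add(-55, Add(Rational(5169, 26697827), Mul(Rational(-1, 26697827), Pow(20734, Rational(1, 2))))), 6035) = Add(Add(Rational(-1468375316, 26697827), Mul(Rational(-1, 26697827), Pow(20734, Rational(1, 2)))), 6035) = Add(Rational(159653010629, 26697827), Mul(Rational(-1, 26697827), Pow(20734, Rational(1, 2))))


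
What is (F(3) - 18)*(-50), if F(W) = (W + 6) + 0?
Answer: 450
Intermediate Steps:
F(W) = 6 + W (F(W) = (6 + W) + 0 = 6 + W)
(F(3) - 18)*(-50) = ((6 + 3) - 18)*(-50) = (9 - 18)*(-50) = -9*(-50) = 450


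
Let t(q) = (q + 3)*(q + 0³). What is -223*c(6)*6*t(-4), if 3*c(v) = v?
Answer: -10704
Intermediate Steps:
c(v) = v/3
t(q) = q*(3 + q) (t(q) = (3 + q)*(q + 0) = (3 + q)*q = q*(3 + q))
-223*c(6)*6*t(-4) = -223*((⅓)*6)*6*(-4*(3 - 4)) = -223*2*6*(-4*(-1)) = -2676*4 = -223*48 = -10704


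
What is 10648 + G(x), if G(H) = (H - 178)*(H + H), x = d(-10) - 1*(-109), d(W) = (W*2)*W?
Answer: 91606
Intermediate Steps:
d(W) = 2*W² (d(W) = (2*W)*W = 2*W²)
x = 309 (x = 2*(-10)² - 1*(-109) = 2*100 + 109 = 200 + 109 = 309)
G(H) = 2*H*(-178 + H) (G(H) = (-178 + H)*(2*H) = 2*H*(-178 + H))
10648 + G(x) = 10648 + 2*309*(-178 + 309) = 10648 + 2*309*131 = 10648 + 80958 = 91606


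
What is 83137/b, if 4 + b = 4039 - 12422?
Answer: -83137/8387 ≈ -9.9126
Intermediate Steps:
b = -8387 (b = -4 + (4039 - 12422) = -4 - 8383 = -8387)
83137/b = 83137/(-8387) = 83137*(-1/8387) = -83137/8387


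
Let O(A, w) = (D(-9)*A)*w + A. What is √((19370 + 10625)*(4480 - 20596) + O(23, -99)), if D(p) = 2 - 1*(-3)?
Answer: I*√483410782 ≈ 21987.0*I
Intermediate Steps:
D(p) = 5 (D(p) = 2 + 3 = 5)
O(A, w) = A + 5*A*w (O(A, w) = (5*A)*w + A = 5*A*w + A = A + 5*A*w)
√((19370 + 10625)*(4480 - 20596) + O(23, -99)) = √((19370 + 10625)*(4480 - 20596) + 23*(1 + 5*(-99))) = √(29995*(-16116) + 23*(1 - 495)) = √(-483399420 + 23*(-494)) = √(-483399420 - 11362) = √(-483410782) = I*√483410782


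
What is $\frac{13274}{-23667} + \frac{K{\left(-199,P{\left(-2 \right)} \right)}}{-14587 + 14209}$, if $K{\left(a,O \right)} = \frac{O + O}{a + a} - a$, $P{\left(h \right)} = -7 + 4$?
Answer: $- \frac{46090588}{42387597} \approx -1.0874$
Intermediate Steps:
$P{\left(h \right)} = -3$
$K{\left(a,O \right)} = - a + \frac{O}{a}$ ($K{\left(a,O \right)} = \frac{2 O}{2 a} - a = 2 O \frac{1}{2 a} - a = \frac{O}{a} - a = - a + \frac{O}{a}$)
$\frac{13274}{-23667} + \frac{K{\left(-199,P{\left(-2 \right)} \right)}}{-14587 + 14209} = \frac{13274}{-23667} + \frac{\left(-1\right) \left(-199\right) - \frac{3}{-199}}{-14587 + 14209} = 13274 \left(- \frac{1}{23667}\right) + \frac{199 - - \frac{3}{199}}{-378} = - \frac{13274}{23667} + \left(199 + \frac{3}{199}\right) \left(- \frac{1}{378}\right) = - \frac{13274}{23667} + \frac{39604}{199} \left(- \frac{1}{378}\right) = - \frac{13274}{23667} - \frac{19802}{37611} = - \frac{46090588}{42387597}$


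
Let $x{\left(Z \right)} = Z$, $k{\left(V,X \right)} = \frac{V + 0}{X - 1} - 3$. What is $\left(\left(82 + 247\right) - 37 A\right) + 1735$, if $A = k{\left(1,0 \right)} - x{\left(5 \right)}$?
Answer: $2397$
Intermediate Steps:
$k{\left(V,X \right)} = -3 + \frac{V}{-1 + X}$ ($k{\left(V,X \right)} = \frac{V}{-1 + X} - 3 = -3 + \frac{V}{-1 + X}$)
$A = -9$ ($A = \frac{3 + 1 - 0}{-1 + 0} - 5 = \frac{3 + 1 + 0}{-1} - 5 = \left(-1\right) 4 - 5 = -4 - 5 = -9$)
$\left(\left(82 + 247\right) - 37 A\right) + 1735 = \left(\left(82 + 247\right) - -333\right) + 1735 = \left(329 + 333\right) + 1735 = 662 + 1735 = 2397$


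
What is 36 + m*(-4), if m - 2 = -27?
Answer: 136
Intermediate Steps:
m = -25 (m = 2 - 27 = -25)
36 + m*(-4) = 36 - 25*(-4) = 36 + 100 = 136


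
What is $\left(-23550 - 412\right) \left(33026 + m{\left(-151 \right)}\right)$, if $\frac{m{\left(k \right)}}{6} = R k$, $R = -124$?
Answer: $-3483355940$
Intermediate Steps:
$m{\left(k \right)} = - 744 k$ ($m{\left(k \right)} = 6 \left(- 124 k\right) = - 744 k$)
$\left(-23550 - 412\right) \left(33026 + m{\left(-151 \right)}\right) = \left(-23550 - 412\right) \left(33026 - -112344\right) = - 23962 \left(33026 + 112344\right) = \left(-23962\right) 145370 = -3483355940$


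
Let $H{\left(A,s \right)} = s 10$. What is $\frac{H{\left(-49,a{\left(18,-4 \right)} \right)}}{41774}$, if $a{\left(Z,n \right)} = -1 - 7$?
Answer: $- \frac{40}{20887} \approx -0.0019151$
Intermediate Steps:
$a{\left(Z,n \right)} = -8$ ($a{\left(Z,n \right)} = -1 - 7 = -8$)
$H{\left(A,s \right)} = 10 s$
$\frac{H{\left(-49,a{\left(18,-4 \right)} \right)}}{41774} = \frac{10 \left(-8\right)}{41774} = \left(-80\right) \frac{1}{41774} = - \frac{40}{20887}$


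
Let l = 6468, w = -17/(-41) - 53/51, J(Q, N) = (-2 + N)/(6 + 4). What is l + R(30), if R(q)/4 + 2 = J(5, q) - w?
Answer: 67682516/10455 ≈ 6473.7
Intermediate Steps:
J(Q, N) = -⅕ + N/10 (J(Q, N) = (-2 + N)/10 = (-2 + N)*(⅒) = -⅕ + N/10)
w = -1306/2091 (w = -17*(-1/41) - 53*1/51 = 17/41 - 53/51 = -1306/2091 ≈ -0.62458)
R(q) = -65884/10455 + 2*q/5 (R(q) = -8 + 4*((-⅕ + q/10) - 1*(-1306/2091)) = -8 + 4*((-⅕ + q/10) + 1306/2091) = -8 + 4*(4439/10455 + q/10) = -8 + (17756/10455 + 2*q/5) = -65884/10455 + 2*q/5)
l + R(30) = 6468 + (-65884/10455 + (⅖)*30) = 6468 + (-65884/10455 + 12) = 6468 + 59576/10455 = 67682516/10455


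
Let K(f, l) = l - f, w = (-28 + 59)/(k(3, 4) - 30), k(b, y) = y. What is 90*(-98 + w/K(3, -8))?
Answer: -1259865/143 ≈ -8810.3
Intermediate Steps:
w = -31/26 (w = (-28 + 59)/(4 - 30) = 31/(-26) = 31*(-1/26) = -31/26 ≈ -1.1923)
90*(-98 + w/K(3, -8)) = 90*(-98 - 31/(26*(-8 - 1*3))) = 90*(-98 - 31/(26*(-8 - 3))) = 90*(-98 - 31/26/(-11)) = 90*(-98 - 31/26*(-1/11)) = 90*(-98 + 31/286) = 90*(-27997/286) = -1259865/143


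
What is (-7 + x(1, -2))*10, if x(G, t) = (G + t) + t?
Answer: -100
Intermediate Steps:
x(G, t) = G + 2*t
(-7 + x(1, -2))*10 = (-7 + (1 + 2*(-2)))*10 = (-7 + (1 - 4))*10 = (-7 - 3)*10 = -10*10 = -100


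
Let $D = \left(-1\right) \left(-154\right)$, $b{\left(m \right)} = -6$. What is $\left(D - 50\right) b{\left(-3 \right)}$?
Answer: $-624$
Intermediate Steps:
$D = 154$
$\left(D - 50\right) b{\left(-3 \right)} = \left(154 - 50\right) \left(-6\right) = 104 \left(-6\right) = -624$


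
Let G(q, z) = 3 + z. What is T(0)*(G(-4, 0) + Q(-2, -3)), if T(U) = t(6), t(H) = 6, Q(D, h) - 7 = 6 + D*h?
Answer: 132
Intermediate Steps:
Q(D, h) = 13 + D*h (Q(D, h) = 7 + (6 + D*h) = 13 + D*h)
T(U) = 6
T(0)*(G(-4, 0) + Q(-2, -3)) = 6*((3 + 0) + (13 - 2*(-3))) = 6*(3 + (13 + 6)) = 6*(3 + 19) = 6*22 = 132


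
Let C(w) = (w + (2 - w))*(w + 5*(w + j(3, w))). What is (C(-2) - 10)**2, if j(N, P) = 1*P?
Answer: 2916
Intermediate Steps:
j(N, P) = P
C(w) = 22*w (C(w) = (w + (2 - w))*(w + 5*(w + w)) = 2*(w + 5*(2*w)) = 2*(w + 10*w) = 2*(11*w) = 22*w)
(C(-2) - 10)**2 = (22*(-2) - 10)**2 = (-44 - 10)**2 = (-54)**2 = 2916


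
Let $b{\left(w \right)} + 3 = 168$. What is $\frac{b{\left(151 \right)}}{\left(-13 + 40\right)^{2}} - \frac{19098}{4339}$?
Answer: $- \frac{4402169}{1054377} \approx -4.1751$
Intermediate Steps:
$b{\left(w \right)} = 165$ ($b{\left(w \right)} = -3 + 168 = 165$)
$\frac{b{\left(151 \right)}}{\left(-13 + 40\right)^{2}} - \frac{19098}{4339} = \frac{165}{\left(-13 + 40\right)^{2}} - \frac{19098}{4339} = \frac{165}{27^{2}} - \frac{19098}{4339} = \frac{165}{729} - \frac{19098}{4339} = 165 \cdot \frac{1}{729} - \frac{19098}{4339} = \frac{55}{243} - \frac{19098}{4339} = - \frac{4402169}{1054377}$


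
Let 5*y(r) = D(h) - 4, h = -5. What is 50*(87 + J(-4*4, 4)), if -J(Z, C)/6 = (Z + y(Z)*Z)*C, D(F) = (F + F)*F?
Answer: 200190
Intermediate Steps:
D(F) = 2*F**2 (D(F) = (2*F)*F = 2*F**2)
y(r) = 46/5 (y(r) = (2*(-5)**2 - 4)/5 = (2*25 - 4)/5 = (50 - 4)/5 = (1/5)*46 = 46/5)
J(Z, C) = -306*C*Z/5 (J(Z, C) = -6*(Z + 46*Z/5)*C = -6*51*Z/5*C = -306*C*Z/5)
50*(87 + J(-4*4, 4)) = 50*(87 - 306/5*4*(-4*4)) = 50*(87 - 306/5*4*(-16)) = 50*(87 + 19584/5) = 50*(20019/5) = 200190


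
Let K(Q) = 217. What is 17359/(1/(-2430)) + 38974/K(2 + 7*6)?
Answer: -9153535316/217 ≈ -4.2182e+7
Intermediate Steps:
17359/(1/(-2430)) + 38974/K(2 + 7*6) = 17359/(1/(-2430)) + 38974/217 = 17359/(-1/2430) + 38974*(1/217) = 17359*(-2430) + 38974/217 = -42182370 + 38974/217 = -9153535316/217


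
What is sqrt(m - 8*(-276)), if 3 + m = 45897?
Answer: sqrt(48102) ≈ 219.32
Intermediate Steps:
m = 45894 (m = -3 + 45897 = 45894)
sqrt(m - 8*(-276)) = sqrt(45894 - 8*(-276)) = sqrt(45894 + 2208) = sqrt(48102)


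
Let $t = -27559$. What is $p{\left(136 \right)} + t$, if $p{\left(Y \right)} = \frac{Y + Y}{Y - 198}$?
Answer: $- \frac{854465}{31} \approx -27563.0$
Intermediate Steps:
$p{\left(Y \right)} = \frac{2 Y}{-198 + Y}$
$p{\left(136 \right)} + t = 2 \cdot 136 \frac{1}{-198 + 136} - 27559 = 2 \cdot 136 \frac{1}{-62} - 27559 = 2 \cdot 136 \left(- \frac{1}{62}\right) - 27559 = - \frac{136}{31} - 27559 = - \frac{854465}{31}$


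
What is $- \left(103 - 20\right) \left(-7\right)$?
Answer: $581$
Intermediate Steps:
$- \left(103 - 20\right) \left(-7\right) = - 83 \left(-7\right) = \left(-1\right) \left(-581\right) = 581$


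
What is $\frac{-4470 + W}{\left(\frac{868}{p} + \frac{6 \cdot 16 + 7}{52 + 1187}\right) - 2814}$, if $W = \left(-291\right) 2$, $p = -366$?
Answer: $\frac{127275036}{70950755} \approx 1.7938$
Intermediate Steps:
$W = -582$
$\frac{-4470 + W}{\left(\frac{868}{p} + \frac{6 \cdot 16 + 7}{52 + 1187}\right) - 2814} = \frac{-4470 - 582}{\left(\frac{868}{-366} + \frac{6 \cdot 16 + 7}{52 + 1187}\right) - 2814} = - \frac{5052}{\left(868 \left(- \frac{1}{366}\right) + \frac{96 + 7}{1239}\right) - 2814} = - \frac{5052}{\left(- \frac{434}{183} + 103 \cdot \frac{1}{1239}\right) - 2814} = - \frac{5052}{\left(- \frac{434}{183} + \frac{103}{1239}\right) - 2814} = - \frac{5052}{- \frac{57653}{25193} - 2814} = - \frac{5052}{- \frac{70950755}{25193}} = \left(-5052\right) \left(- \frac{25193}{70950755}\right) = \frac{127275036}{70950755}$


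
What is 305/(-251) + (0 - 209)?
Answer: -52764/251 ≈ -210.22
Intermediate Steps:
305/(-251) + (0 - 209) = 305*(-1/251) - 209 = -305/251 - 209 = -52764/251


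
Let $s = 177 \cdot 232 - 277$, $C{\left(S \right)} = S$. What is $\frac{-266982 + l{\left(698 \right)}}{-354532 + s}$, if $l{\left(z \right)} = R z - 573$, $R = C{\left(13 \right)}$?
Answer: $\frac{258481}{313745} \approx 0.82386$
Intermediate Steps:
$R = 13$
$l{\left(z \right)} = -573 + 13 z$ ($l{\left(z \right)} = 13 z - 573 = -573 + 13 z$)
$s = 40787$ ($s = 41064 - 277 = 40787$)
$\frac{-266982 + l{\left(698 \right)}}{-354532 + s} = \frac{-266982 + \left(-573 + 13 \cdot 698\right)}{-354532 + 40787} = \frac{-266982 + \left(-573 + 9074\right)}{-313745} = \left(-266982 + 8501\right) \left(- \frac{1}{313745}\right) = \left(-258481\right) \left(- \frac{1}{313745}\right) = \frac{258481}{313745}$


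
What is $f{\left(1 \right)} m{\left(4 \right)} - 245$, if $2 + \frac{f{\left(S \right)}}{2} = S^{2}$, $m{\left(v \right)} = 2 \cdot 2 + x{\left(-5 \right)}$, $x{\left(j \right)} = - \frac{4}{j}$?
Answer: $- \frac{1273}{5} \approx -254.6$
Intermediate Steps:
$m{\left(v \right)} = \frac{24}{5}$ ($m{\left(v \right)} = 2 \cdot 2 - \frac{4}{-5} = 4 - - \frac{4}{5} = 4 + \frac{4}{5} = \frac{24}{5}$)
$f{\left(S \right)} = -4 + 2 S^{2}$
$f{\left(1 \right)} m{\left(4 \right)} - 245 = \left(-4 + 2 \cdot 1^{2}\right) \frac{24}{5} - 245 = \left(-4 + 2 \cdot 1\right) \frac{24}{5} - 245 = \left(-4 + 2\right) \frac{24}{5} - 245 = \left(-2\right) \frac{24}{5} - 245 = - \frac{48}{5} - 245 = - \frac{1273}{5}$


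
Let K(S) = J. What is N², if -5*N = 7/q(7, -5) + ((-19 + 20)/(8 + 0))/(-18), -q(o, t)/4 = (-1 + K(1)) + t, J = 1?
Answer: 61009/12960000 ≈ 0.0047075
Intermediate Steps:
K(S) = 1
q(o, t) = -4*t (q(o, t) = -4*((-1 + 1) + t) = -4*(0 + t) = -4*t)
N = -247/3600 (N = -(7/((-4*(-5))) + ((-19 + 20)/(8 + 0))/(-18))/5 = -(7/20 + (1/8)*(-1/18))/5 = -(7*(1/20) + (1*(⅛))*(-1/18))/5 = -(7/20 + (⅛)*(-1/18))/5 = -(7/20 - 1/144)/5 = -⅕*247/720 = -247/3600 ≈ -0.068611)
N² = (-247/3600)² = 61009/12960000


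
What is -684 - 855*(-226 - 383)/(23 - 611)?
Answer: -43947/28 ≈ -1569.5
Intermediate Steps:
-684 - 855*(-226 - 383)/(23 - 611) = -684 - (-520695)/(-588) = -684 - (-520695)*(-1)/588 = -684 - 855*29/28 = -684 - 24795/28 = -43947/28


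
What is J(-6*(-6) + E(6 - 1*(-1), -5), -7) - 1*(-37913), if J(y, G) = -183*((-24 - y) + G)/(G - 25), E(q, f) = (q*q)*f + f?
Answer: 1246705/32 ≈ 38960.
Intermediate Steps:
E(q, f) = f + f*q**2 (E(q, f) = q**2*f + f = f*q**2 + f = f + f*q**2)
J(y, G) = -183*(-24 + G - y)/(-25 + G)
J(-6*(-6) + E(6 - 1*(-1), -5), -7) - 1*(-37913) = 183*(24 + (-6*(-6) - 5*(1 + (6 - 1*(-1))**2)) - 1*(-7))/(-25 - 7) - 1*(-37913) = 183*(24 + (36 - 5*(1 + (6 + 1)**2)) + 7)/(-32) + 37913 = 183*(-1/32)*(24 + (36 - 5*(1 + 7**2)) + 7) + 37913 = 183*(-1/32)*(24 + (36 - 5*(1 + 49)) + 7) + 37913 = 183*(-1/32)*(24 + (36 - 5*50) + 7) + 37913 = 183*(-1/32)*(24 + (36 - 250) + 7) + 37913 = 183*(-1/32)*(24 - 214 + 7) + 37913 = 183*(-1/32)*(-183) + 37913 = 33489/32 + 37913 = 1246705/32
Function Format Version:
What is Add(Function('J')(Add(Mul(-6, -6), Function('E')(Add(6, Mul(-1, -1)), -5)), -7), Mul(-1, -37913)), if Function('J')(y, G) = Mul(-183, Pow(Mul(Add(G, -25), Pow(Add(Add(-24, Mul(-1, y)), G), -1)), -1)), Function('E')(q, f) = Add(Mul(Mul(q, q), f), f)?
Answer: Rational(1246705, 32) ≈ 38960.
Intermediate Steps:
Function('E')(q, f) = Add(f, Mul(f, Pow(q, 2))) (Function('E')(q, f) = Add(Mul(Pow(q, 2), f), f) = Add(Mul(f, Pow(q, 2)), f) = Add(f, Mul(f, Pow(q, 2))))
Function('J')(y, G) = Mul(-183, Pow(Add(-25, G), -1), Add(-24, G, Mul(-1, y))) (Function('J')(y, G) = Mul(-183, Pow(Mul(Add(-25, G), Pow(Add(-24, G, Mul(-1, y)), -1)), -1)) = Mul(-183, Pow(Mul(Pow(Add(-24, G, Mul(-1, y)), -1), Add(-25, G)), -1)) = Mul(-183, Mul(Pow(Add(-25, G), -1), Add(-24, G, Mul(-1, y)))) = Mul(-183, Pow(Add(-25, G), -1), Add(-24, G, Mul(-1, y))))
Add(Function('J')(Add(Mul(-6, -6), Function('E')(Add(6, Mul(-1, -1)), -5)), -7), Mul(-1, -37913)) = Add(Mul(183, Pow(Add(-25, -7), -1), Add(24, Add(Mul(-6, -6), Mul(-5, Add(1, Pow(Add(6, Mul(-1, -1)), 2)))), Mul(-1, -7))), Mul(-1, -37913)) = Add(Mul(183, Pow(-32, -1), Add(24, Add(36, Mul(-5, Add(1, Pow(Add(6, 1), 2)))), 7)), 37913) = Add(Mul(183, Rational(-1, 32), Add(24, Add(36, Mul(-5, Add(1, Pow(7, 2)))), 7)), 37913) = Add(Mul(183, Rational(-1, 32), Add(24, Add(36, Mul(-5, Add(1, 49))), 7)), 37913) = Add(Mul(183, Rational(-1, 32), Add(24, Add(36, Mul(-5, 50)), 7)), 37913) = Add(Mul(183, Rational(-1, 32), Add(24, Add(36, -250), 7)), 37913) = Add(Mul(183, Rational(-1, 32), Add(24, -214, 7)), 37913) = Add(Mul(183, Rational(-1, 32), -183), 37913) = Add(Rational(33489, 32), 37913) = Rational(1246705, 32)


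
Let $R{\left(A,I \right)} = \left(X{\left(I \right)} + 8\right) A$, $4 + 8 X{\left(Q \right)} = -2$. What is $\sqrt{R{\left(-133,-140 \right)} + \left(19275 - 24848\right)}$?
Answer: $\frac{i \sqrt{26149}}{2} \approx 80.853 i$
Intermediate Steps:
$X{\left(Q \right)} = - \frac{3}{4}$ ($X{\left(Q \right)} = - \frac{1}{2} + \frac{1}{8} \left(-2\right) = - \frac{1}{2} - \frac{1}{4} = - \frac{3}{4}$)
$R{\left(A,I \right)} = \frac{29 A}{4}$ ($R{\left(A,I \right)} = \left(- \frac{3}{4} + 8\right) A = \frac{29 A}{4}$)
$\sqrt{R{\left(-133,-140 \right)} + \left(19275 - 24848\right)} = \sqrt{\frac{29}{4} \left(-133\right) + \left(19275 - 24848\right)} = \sqrt{- \frac{3857}{4} + \left(19275 - 24848\right)} = \sqrt{- \frac{3857}{4} - 5573} = \sqrt{- \frac{26149}{4}} = \frac{i \sqrt{26149}}{2}$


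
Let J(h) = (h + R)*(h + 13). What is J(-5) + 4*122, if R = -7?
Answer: 392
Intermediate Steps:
J(h) = (-7 + h)*(13 + h) (J(h) = (h - 7)*(h + 13) = (-7 + h)*(13 + h))
J(-5) + 4*122 = (-91 + (-5)² + 6*(-5)) + 4*122 = (-91 + 25 - 30) + 488 = -96 + 488 = 392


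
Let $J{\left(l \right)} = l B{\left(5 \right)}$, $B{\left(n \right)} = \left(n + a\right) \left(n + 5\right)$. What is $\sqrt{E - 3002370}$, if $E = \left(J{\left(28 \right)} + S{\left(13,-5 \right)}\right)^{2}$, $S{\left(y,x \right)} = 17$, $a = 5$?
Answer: $\sqrt{4933119} \approx 2221.1$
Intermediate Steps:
$B{\left(n \right)} = \left(5 + n\right)^{2}$ ($B{\left(n \right)} = \left(n + 5\right) \left(n + 5\right) = \left(5 + n\right) \left(5 + n\right) = \left(5 + n\right)^{2}$)
$J{\left(l \right)} = 100 l$ ($J{\left(l \right)} = l \left(25 + 5^{2} + 10 \cdot 5\right) = l \left(25 + 25 + 50\right) = l 100 = 100 l$)
$E = 7935489$ ($E = \left(100 \cdot 28 + 17\right)^{2} = \left(2800 + 17\right)^{2} = 2817^{2} = 7935489$)
$\sqrt{E - 3002370} = \sqrt{7935489 - 3002370} = \sqrt{4933119}$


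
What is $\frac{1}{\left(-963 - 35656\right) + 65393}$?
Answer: $\frac{1}{28774} \approx 3.4754 \cdot 10^{-5}$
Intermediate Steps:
$\frac{1}{\left(-963 - 35656\right) + 65393} = \frac{1}{-36619 + 65393} = \frac{1}{28774}$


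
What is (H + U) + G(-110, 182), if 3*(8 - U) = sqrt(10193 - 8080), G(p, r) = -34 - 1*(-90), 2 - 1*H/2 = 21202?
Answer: -42336 - sqrt(2113)/3 ≈ -42351.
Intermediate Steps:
H = -42400 (H = 4 - 2*21202 = 4 - 42404 = -42400)
G(p, r) = 56 (G(p, r) = -34 + 90 = 56)
U = 8 - sqrt(2113)/3 (U = 8 - sqrt(10193 - 8080)/3 = 8 - sqrt(2113)/3 ≈ -7.3225)
(H + U) + G(-110, 182) = (-42400 + (8 - sqrt(2113)/3)) + 56 = (-42392 - sqrt(2113)/3) + 56 = -42336 - sqrt(2113)/3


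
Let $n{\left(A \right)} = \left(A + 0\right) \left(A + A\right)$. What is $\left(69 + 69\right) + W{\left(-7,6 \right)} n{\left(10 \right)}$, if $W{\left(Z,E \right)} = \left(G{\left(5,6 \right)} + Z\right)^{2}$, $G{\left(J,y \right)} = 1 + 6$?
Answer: $138$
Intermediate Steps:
$G{\left(J,y \right)} = 7$
$n{\left(A \right)} = 2 A^{2}$ ($n{\left(A \right)} = A 2 A = 2 A^{2}$)
$W{\left(Z,E \right)} = \left(7 + Z\right)^{2}$
$\left(69 + 69\right) + W{\left(-7,6 \right)} n{\left(10 \right)} = \left(69 + 69\right) + \left(7 - 7\right)^{2} \cdot 2 \cdot 10^{2} = 138 + 0^{2} \cdot 2 \cdot 100 = 138 + 0 \cdot 200 = 138 + 0 = 138$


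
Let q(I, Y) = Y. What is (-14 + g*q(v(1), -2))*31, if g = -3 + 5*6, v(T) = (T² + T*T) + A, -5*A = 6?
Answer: -2108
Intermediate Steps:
A = -6/5 (A = -⅕*6 = -6/5 ≈ -1.2000)
v(T) = -6/5 + 2*T² (v(T) = (T² + T*T) - 6/5 = (T² + T²) - 6/5 = 2*T² - 6/5 = -6/5 + 2*T²)
g = 27 (g = -3 + 30 = 27)
(-14 + g*q(v(1), -2))*31 = (-14 + 27*(-2))*31 = (-14 - 54)*31 = -68*31 = -2108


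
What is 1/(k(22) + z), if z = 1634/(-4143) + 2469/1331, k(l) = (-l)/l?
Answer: 5514333/2539880 ≈ 2.1711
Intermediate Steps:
k(l) = -1
z = 8054213/5514333 (z = 1634*(-1/4143) + 2469*(1/1331) = -1634/4143 + 2469/1331 = 8054213/5514333 ≈ 1.4606)
1/(k(22) + z) = 1/(-1 + 8054213/5514333) = 1/(2539880/5514333) = 5514333/2539880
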